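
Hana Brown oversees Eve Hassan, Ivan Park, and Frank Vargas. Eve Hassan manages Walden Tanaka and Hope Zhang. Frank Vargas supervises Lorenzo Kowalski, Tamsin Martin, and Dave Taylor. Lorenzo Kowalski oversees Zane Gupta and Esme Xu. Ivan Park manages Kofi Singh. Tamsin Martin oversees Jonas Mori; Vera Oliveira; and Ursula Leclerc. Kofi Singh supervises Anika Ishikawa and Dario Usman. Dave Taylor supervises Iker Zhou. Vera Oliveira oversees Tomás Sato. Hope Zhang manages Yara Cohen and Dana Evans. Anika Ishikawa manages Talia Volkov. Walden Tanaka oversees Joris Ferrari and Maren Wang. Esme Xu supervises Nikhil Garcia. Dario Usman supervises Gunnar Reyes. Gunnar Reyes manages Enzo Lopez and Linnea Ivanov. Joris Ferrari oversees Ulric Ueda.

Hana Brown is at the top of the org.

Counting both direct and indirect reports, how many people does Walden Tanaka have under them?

3

Walden Tanaka directly manages Maren Wang, Joris Ferrari. Maren Wang has no reports. Under Joris Ferrari: Ulric Ueda (1). So Walden Tanaka's organization is 2 direct reports plus everyone under them: 1 + 2 = 3.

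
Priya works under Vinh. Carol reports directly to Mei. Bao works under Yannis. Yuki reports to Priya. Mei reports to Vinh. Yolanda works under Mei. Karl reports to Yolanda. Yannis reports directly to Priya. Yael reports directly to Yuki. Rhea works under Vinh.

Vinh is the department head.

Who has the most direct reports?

Direct-report counts: Vinh has 3; Mei has 2; Yolanda has 1; Priya has 2; Yuki has 1; Yannis has 1. The largest is 3, held by Vinh.

Vinh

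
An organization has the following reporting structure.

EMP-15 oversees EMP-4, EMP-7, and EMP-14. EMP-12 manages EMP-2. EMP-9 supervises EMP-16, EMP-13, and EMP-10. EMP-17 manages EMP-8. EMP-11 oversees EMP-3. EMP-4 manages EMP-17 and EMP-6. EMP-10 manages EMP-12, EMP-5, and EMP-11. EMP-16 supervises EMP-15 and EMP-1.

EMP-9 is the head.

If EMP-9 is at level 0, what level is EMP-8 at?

Chain from EMP-8 up to EMP-9: EMP-8 → EMP-17 → EMP-4 → EMP-15 → EMP-16 → EMP-9. That is 5 steps up, so EMP-8 is 5 levels below EMP-9.

5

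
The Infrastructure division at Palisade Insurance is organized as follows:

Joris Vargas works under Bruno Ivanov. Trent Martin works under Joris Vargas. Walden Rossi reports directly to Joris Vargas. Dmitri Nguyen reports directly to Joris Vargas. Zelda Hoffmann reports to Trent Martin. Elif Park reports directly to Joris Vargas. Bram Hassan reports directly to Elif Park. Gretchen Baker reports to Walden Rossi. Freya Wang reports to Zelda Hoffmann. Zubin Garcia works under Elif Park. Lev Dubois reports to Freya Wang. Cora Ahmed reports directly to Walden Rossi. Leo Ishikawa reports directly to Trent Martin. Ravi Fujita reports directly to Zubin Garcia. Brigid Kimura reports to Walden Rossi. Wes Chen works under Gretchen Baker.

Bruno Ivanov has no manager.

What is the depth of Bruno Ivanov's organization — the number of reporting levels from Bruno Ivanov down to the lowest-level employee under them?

The longest chain under Bruno Ivanov runs Bruno Ivanov → Joris Vargas → Trent Martin → Zelda Hoffmann → Freya Wang → Lev Dubois, which is 5 levels below Bruno Ivanov.

5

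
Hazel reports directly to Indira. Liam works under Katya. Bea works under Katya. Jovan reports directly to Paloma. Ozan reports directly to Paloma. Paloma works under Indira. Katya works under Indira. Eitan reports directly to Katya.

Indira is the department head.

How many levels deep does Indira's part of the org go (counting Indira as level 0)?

The longest chain under Indira runs Indira → Katya → Bea, which is 2 levels below Indira.

2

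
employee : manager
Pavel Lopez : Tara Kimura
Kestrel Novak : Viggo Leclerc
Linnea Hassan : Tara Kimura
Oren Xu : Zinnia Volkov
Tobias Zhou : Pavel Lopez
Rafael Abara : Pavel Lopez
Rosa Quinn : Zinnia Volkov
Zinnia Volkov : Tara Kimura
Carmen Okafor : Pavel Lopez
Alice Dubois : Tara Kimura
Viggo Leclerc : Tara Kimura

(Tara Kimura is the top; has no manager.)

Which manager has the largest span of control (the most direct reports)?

Direct-report counts: Tara Kimura has 5; Viggo Leclerc has 1; Zinnia Volkov has 2; Pavel Lopez has 3. The largest is 5, held by Tara Kimura.

Tara Kimura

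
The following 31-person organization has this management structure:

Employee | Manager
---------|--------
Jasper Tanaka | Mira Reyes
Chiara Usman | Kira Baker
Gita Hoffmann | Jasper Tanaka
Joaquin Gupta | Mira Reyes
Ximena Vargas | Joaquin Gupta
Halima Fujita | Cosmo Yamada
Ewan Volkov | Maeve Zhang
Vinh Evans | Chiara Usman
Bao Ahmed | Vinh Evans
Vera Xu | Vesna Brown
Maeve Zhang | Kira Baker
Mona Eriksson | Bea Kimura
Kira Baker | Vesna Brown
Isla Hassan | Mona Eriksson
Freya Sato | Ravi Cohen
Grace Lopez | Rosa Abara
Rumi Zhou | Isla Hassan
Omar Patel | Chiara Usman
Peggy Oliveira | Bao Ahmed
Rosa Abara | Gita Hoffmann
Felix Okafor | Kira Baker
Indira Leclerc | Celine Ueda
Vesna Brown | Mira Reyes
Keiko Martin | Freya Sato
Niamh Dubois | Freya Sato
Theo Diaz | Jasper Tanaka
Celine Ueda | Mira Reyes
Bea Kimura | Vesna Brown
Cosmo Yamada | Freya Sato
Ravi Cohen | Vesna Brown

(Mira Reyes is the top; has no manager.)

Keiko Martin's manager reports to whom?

Keiko Martin reports to Freya Sato, and Freya Sato reports to Ravi Cohen. So Keiko Martin's skip-level manager is Ravi Cohen.

Ravi Cohen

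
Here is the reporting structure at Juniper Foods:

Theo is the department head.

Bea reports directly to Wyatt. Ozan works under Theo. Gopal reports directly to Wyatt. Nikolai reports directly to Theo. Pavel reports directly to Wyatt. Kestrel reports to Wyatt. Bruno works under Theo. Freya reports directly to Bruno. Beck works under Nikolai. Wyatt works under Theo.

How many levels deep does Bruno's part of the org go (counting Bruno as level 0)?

1

The longest chain under Bruno runs Bruno → Freya, which is 1 level below Bruno.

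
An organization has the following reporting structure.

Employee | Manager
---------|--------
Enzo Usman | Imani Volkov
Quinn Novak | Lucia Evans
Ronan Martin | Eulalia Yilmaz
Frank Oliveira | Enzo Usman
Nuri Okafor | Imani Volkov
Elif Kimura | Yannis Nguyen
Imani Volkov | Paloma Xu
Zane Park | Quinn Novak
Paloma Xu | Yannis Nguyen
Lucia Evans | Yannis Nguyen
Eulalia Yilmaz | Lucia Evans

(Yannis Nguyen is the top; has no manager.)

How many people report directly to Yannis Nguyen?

Yannis Nguyen directly manages Lucia Evans, Elif Kimura, Paloma Xu. That is 3 direct reports.

3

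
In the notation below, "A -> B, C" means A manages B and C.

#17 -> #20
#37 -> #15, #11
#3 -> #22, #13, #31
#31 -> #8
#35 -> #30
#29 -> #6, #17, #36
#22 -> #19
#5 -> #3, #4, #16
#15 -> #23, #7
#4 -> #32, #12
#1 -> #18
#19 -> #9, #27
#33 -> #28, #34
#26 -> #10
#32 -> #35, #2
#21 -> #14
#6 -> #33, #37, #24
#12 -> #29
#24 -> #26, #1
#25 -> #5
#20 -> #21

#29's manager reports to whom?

#4

#29 reports to #12, and #12 reports to #4. So #29's skip-level manager is #4.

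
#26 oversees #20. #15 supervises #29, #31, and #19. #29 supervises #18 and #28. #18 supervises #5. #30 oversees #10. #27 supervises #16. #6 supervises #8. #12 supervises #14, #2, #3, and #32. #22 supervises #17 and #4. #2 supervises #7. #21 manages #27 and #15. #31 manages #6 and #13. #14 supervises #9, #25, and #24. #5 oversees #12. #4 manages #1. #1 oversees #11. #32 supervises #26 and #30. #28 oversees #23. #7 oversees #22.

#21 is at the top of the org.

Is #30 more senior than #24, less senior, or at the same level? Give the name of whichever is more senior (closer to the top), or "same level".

Both #30 and #24 are 7 levels below #21.

same level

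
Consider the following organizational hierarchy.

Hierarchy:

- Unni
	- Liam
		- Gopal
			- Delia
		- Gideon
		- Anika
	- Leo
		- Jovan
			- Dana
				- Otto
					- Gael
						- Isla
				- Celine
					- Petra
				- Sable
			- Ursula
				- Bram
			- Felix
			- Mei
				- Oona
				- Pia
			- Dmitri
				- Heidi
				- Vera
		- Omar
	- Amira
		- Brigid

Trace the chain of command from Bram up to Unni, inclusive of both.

Bram -> Ursula -> Jovan -> Leo -> Unni

Bram reports to Ursula. Ursula reports to Jovan. Jovan reports to Leo. Leo reports to Unni. Unni is at the top.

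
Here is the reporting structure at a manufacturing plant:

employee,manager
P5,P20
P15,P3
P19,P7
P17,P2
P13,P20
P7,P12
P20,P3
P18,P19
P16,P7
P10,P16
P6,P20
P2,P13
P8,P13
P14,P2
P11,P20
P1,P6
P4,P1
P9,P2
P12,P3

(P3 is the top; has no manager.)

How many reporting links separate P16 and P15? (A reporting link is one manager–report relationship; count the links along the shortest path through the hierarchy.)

P16 is 3 levels below P3, and P15 is 1 level below P3 (their lowest common manager). The shortest path runs up from P16 to P3 and back down to P15: 3 + 1 = 4 links.

4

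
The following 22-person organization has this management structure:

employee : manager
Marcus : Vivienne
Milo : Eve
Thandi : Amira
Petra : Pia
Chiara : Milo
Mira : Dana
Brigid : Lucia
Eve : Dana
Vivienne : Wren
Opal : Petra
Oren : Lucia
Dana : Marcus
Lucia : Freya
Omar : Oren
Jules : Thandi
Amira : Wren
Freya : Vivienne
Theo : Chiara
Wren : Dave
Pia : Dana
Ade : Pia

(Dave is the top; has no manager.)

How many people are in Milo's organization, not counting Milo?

2

Milo directly manages Chiara. Under Chiara: Theo (1). That's 2 in total.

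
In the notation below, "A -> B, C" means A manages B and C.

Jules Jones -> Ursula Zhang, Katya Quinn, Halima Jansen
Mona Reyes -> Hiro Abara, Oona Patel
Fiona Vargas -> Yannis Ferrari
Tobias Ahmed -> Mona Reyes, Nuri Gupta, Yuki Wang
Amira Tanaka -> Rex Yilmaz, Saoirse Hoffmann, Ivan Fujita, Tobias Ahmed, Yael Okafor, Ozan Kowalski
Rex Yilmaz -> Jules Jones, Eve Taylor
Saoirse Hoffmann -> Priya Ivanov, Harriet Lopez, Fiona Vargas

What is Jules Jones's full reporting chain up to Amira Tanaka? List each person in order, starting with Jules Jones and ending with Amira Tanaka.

Jules Jones reports to Rex Yilmaz. Rex Yilmaz reports to Amira Tanaka. Amira Tanaka is at the top.

Jules Jones -> Rex Yilmaz -> Amira Tanaka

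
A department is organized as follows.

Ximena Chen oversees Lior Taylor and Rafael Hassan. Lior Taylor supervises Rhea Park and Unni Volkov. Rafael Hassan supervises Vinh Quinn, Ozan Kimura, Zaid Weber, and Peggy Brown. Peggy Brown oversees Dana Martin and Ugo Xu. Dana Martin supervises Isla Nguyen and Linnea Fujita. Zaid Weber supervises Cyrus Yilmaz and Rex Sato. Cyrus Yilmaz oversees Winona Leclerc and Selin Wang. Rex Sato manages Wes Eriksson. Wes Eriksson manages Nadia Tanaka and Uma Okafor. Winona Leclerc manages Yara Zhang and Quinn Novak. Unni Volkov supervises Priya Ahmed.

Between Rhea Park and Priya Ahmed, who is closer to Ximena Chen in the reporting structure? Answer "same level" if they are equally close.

Rhea Park is 2 levels below Ximena Chen; Priya Ahmed is 3. Rhea Park is higher.

Rhea Park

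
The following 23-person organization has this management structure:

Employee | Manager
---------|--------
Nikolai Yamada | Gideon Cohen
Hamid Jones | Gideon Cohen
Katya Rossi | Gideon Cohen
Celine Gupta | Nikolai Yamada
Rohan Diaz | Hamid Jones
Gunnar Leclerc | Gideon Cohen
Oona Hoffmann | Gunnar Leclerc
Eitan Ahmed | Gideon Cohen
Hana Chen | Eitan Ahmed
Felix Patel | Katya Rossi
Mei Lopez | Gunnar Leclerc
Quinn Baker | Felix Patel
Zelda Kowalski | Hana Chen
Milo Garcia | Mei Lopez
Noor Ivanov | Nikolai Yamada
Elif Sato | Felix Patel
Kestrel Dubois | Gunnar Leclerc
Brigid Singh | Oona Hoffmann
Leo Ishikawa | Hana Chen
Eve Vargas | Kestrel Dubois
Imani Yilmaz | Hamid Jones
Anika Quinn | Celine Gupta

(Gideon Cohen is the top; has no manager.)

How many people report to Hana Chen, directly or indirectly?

2

Hana Chen directly manages Zelda Kowalski, Leo Ishikawa. Zelda Kowalski has no reports. Leo Ishikawa has no reports. So Hana Chen's organization is 2 direct reports plus everyone under them: 1 + 1 = 2.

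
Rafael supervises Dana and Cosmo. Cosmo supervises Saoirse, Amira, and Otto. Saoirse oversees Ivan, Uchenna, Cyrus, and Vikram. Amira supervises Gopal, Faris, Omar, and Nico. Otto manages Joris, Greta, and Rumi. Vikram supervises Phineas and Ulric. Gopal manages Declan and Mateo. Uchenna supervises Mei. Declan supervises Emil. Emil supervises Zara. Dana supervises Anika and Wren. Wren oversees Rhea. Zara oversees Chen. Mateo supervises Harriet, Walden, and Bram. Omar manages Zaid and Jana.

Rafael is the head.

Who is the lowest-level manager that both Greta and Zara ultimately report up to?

Greta's chain of managers is Otto, Cosmo, Rafael. Zara's chain of managers is Emil, Declan, Gopal, Amira, Cosmo, Rafael. The first manager that appears in both chains is Cosmo.

Cosmo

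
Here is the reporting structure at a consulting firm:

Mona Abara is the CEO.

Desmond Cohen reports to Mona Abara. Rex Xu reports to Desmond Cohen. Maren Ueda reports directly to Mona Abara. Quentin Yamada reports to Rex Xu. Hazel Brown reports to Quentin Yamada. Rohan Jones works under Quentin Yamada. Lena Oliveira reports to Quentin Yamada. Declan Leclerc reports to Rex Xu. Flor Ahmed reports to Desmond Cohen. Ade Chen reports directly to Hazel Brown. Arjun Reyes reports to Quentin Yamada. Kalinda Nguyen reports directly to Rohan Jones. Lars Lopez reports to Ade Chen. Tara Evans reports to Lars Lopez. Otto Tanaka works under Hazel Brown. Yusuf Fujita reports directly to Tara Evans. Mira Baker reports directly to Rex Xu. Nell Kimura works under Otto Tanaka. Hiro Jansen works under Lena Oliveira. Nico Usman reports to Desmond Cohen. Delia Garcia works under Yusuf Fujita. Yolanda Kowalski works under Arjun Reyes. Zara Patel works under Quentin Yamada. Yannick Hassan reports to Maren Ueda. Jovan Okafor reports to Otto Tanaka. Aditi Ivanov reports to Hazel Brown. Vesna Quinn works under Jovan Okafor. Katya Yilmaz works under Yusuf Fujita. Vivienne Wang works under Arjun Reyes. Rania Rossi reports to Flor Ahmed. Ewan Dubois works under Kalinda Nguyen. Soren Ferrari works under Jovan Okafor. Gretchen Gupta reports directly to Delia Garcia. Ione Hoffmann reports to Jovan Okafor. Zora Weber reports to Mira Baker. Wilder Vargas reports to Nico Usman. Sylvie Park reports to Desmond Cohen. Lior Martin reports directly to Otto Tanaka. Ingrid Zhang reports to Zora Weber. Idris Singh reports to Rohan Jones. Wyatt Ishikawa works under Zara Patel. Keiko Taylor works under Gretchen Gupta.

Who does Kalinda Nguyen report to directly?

Rohan Jones

Kalinda Nguyen reports directly to Rohan Jones.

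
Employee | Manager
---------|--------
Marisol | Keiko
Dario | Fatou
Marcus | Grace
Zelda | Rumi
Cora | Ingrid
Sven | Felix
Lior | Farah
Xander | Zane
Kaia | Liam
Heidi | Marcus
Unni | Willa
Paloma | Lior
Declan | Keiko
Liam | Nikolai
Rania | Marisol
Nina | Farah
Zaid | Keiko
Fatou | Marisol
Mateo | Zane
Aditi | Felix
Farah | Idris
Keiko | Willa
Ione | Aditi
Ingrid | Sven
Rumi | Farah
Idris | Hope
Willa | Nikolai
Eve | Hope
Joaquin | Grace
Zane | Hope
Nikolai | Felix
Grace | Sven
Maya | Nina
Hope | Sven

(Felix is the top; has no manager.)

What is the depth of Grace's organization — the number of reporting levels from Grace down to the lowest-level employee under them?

The longest chain under Grace runs Grace → Marcus → Heidi, which is 2 levels below Grace.

2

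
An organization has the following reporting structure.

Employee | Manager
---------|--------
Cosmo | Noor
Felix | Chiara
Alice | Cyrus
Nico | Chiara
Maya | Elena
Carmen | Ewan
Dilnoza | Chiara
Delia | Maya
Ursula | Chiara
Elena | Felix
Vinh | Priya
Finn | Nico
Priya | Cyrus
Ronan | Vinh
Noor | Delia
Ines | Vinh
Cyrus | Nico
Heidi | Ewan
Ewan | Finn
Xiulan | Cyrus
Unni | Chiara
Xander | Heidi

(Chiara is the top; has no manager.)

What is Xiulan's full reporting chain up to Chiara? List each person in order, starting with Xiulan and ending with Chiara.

Xiulan -> Cyrus -> Nico -> Chiara

Xiulan reports to Cyrus. Cyrus reports to Nico. Nico reports to Chiara. Chiara is at the top.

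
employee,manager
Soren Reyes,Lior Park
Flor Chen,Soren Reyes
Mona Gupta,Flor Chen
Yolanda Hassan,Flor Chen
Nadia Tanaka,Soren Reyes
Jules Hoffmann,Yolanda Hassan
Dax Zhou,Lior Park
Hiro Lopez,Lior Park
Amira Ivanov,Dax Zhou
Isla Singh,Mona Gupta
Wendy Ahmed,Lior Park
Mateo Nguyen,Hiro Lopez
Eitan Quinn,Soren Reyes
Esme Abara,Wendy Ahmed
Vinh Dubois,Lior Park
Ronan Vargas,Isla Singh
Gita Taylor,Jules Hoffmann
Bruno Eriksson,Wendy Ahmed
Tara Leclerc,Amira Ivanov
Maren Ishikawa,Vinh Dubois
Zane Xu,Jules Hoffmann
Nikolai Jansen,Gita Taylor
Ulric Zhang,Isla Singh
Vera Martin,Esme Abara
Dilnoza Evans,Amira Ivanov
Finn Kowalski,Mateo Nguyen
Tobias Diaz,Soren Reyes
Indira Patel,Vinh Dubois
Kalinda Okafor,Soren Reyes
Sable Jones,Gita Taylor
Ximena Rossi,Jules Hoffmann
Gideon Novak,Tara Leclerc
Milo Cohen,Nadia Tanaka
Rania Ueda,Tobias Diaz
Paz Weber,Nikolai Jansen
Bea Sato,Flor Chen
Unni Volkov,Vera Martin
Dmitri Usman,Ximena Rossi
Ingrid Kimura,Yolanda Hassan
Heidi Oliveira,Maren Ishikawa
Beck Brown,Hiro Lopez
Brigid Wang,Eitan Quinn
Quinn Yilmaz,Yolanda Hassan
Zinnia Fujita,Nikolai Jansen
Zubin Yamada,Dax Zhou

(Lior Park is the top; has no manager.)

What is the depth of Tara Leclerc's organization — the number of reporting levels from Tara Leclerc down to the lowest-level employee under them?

1

The longest chain under Tara Leclerc runs Tara Leclerc → Gideon Novak, which is 1 level below Tara Leclerc.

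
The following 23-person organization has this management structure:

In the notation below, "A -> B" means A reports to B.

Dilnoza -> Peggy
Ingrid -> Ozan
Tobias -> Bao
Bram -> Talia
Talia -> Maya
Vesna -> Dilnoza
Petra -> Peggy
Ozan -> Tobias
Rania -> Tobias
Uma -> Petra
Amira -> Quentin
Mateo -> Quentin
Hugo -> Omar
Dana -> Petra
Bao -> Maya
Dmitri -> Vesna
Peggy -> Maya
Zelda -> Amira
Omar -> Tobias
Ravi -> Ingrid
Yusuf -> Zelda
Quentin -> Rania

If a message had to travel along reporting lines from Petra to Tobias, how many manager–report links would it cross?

4

Petra is 2 levels below Maya, and Tobias is 2 levels below Maya (their lowest common manager). The shortest path runs up from Petra to Maya and back down to Tobias: 2 + 2 = 4 links.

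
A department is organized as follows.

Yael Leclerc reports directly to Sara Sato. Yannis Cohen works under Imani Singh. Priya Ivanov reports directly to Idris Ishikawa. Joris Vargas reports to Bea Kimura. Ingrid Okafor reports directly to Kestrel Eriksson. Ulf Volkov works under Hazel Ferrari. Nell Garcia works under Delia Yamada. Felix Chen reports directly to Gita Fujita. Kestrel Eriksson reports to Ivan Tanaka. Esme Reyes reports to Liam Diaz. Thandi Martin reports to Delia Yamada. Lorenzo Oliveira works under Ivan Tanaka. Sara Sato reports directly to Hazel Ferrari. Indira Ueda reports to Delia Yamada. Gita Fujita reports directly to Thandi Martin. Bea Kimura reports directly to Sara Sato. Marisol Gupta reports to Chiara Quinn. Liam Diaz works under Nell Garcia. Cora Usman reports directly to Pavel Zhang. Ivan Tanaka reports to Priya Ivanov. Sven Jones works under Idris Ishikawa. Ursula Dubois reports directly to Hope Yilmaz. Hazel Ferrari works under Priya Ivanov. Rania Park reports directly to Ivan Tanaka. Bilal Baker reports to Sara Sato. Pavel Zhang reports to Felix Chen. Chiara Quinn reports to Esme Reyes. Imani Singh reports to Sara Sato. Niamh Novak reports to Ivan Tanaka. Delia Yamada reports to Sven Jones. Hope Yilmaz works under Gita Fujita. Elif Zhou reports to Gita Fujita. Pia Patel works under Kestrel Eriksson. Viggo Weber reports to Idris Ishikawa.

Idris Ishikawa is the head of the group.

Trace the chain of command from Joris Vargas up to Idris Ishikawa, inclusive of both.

Joris Vargas reports to Bea Kimura. Bea Kimura reports to Sara Sato. Sara Sato reports to Hazel Ferrari. Hazel Ferrari reports to Priya Ivanov. Priya Ivanov reports to Idris Ishikawa. Idris Ishikawa is at the top.

Joris Vargas -> Bea Kimura -> Sara Sato -> Hazel Ferrari -> Priya Ivanov -> Idris Ishikawa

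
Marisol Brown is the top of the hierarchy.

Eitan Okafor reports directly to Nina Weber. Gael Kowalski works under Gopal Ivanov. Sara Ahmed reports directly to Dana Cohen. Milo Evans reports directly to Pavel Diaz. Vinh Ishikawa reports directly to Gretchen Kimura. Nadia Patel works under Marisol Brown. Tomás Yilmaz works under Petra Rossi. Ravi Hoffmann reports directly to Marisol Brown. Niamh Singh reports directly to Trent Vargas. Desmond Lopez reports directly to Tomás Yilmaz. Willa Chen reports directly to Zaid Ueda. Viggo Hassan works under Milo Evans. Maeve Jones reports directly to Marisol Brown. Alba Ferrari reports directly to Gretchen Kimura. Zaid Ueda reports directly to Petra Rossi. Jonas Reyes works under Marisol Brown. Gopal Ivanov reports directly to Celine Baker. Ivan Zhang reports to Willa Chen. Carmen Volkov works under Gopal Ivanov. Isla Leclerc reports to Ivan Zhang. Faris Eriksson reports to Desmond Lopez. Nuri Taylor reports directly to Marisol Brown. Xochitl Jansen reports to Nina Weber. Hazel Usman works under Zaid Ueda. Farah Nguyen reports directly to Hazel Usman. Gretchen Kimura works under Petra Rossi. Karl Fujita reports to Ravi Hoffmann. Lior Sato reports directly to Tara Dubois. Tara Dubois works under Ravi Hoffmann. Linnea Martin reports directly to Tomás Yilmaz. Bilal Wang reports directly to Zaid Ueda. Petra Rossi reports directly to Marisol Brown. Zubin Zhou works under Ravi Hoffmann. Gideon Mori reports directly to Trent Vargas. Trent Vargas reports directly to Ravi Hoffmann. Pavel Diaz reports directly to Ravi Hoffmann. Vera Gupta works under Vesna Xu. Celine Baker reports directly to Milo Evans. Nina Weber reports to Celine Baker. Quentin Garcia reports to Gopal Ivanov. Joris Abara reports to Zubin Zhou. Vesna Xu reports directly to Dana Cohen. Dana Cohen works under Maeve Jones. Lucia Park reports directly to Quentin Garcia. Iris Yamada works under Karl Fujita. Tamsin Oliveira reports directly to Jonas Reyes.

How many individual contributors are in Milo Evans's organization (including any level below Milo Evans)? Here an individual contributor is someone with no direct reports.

The people in Milo Evans's organization with no one reporting to them are Viggo Hassan, Carmen Volkov, Lucia Park, Gael Kowalski, Xochitl Jansen, Eitan Okafor. That is 6.

6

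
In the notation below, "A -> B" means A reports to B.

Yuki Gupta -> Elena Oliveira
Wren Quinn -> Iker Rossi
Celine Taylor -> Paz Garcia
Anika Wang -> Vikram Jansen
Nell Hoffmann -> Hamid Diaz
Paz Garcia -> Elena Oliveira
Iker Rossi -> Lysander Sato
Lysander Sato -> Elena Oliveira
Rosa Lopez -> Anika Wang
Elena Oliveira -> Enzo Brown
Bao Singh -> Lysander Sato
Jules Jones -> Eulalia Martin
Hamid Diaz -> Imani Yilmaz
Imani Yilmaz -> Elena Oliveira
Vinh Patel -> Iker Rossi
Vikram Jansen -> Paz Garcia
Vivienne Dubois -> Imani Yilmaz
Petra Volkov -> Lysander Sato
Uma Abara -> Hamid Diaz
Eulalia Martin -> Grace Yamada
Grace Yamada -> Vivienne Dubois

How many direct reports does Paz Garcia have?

Paz Garcia directly manages Vikram Jansen, Celine Taylor. That is 2 direct reports.

2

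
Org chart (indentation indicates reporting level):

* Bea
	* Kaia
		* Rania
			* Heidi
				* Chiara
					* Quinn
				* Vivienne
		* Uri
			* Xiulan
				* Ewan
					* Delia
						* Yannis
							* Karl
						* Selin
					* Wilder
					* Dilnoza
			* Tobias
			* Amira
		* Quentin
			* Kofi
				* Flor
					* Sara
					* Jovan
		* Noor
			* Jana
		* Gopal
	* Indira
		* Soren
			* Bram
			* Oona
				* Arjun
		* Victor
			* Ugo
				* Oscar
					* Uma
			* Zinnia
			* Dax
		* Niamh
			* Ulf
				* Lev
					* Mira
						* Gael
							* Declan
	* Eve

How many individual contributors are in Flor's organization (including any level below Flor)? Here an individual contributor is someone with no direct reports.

2

The people in Flor's organization with no one reporting to them are Jovan, Sara. That is 2.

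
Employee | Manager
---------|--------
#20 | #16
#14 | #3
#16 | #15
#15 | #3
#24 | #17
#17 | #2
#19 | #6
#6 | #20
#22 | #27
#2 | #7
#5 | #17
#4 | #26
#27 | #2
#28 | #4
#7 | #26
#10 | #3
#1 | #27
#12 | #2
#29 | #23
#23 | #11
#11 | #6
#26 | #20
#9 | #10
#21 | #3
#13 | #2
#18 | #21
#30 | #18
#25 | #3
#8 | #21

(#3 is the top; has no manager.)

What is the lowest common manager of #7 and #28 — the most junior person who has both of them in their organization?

#7's chain of managers is #26, #20, #16, #15, #3. #28's chain of managers is #4, #26, #20, #16, #15, #3. The first manager that appears in both chains is #26.

#26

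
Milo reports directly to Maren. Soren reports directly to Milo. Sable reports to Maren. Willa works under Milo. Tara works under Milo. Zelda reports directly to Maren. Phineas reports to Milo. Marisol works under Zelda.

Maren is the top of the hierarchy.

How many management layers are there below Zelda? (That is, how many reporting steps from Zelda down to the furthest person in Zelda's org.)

The longest chain under Zelda runs Zelda → Marisol, which is 1 level below Zelda.

1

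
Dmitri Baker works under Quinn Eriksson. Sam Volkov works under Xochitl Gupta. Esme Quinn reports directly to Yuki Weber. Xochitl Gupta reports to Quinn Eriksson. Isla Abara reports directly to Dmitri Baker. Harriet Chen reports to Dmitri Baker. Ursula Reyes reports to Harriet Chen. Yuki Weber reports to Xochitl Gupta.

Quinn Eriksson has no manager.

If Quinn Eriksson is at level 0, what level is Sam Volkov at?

2

Chain from Sam Volkov up to Quinn Eriksson: Sam Volkov → Xochitl Gupta → Quinn Eriksson. That is 2 steps up, so Sam Volkov is 2 levels below Quinn Eriksson.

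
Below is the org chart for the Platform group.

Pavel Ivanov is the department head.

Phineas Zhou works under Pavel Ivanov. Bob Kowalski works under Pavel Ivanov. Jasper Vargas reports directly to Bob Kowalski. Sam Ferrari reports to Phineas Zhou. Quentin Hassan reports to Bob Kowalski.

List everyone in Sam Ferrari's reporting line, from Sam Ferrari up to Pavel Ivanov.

Sam Ferrari reports to Phineas Zhou. Phineas Zhou reports to Pavel Ivanov. Pavel Ivanov is at the top.

Sam Ferrari -> Phineas Zhou -> Pavel Ivanov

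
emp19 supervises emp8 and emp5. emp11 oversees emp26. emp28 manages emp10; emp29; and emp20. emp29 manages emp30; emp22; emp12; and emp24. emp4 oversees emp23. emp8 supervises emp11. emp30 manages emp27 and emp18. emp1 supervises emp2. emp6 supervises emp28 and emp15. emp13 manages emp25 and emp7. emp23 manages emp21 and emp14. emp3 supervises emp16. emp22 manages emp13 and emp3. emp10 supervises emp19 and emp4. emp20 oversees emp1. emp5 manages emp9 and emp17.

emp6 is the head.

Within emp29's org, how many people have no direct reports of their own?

7

The people in emp29's organization with no one reporting to them are emp24, emp12, emp25, emp7, emp16, emp27, emp18. That is 7.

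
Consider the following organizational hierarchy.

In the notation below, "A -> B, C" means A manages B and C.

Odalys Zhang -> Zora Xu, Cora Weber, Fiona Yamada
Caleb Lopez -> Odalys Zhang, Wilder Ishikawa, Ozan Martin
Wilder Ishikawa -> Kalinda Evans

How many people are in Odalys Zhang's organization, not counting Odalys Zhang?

Odalys Zhang directly manages Zora Xu, Cora Weber, Fiona Yamada. Zora Xu has no reports. Cora Weber has no reports. Fiona Yamada has no reports. So Odalys Zhang's organization is 3 direct reports plus everyone under them: 1 + 1 + 1 = 3.

3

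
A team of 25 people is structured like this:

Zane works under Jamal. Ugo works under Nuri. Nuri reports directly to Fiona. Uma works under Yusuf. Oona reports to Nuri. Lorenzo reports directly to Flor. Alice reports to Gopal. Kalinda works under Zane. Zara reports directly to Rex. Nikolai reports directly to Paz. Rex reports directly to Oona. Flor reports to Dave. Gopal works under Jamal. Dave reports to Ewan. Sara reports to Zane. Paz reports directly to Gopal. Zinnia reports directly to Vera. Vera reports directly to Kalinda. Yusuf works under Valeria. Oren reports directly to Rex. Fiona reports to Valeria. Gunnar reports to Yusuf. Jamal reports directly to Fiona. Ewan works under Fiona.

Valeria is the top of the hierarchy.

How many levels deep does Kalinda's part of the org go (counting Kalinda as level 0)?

The longest chain under Kalinda runs Kalinda → Vera → Zinnia, which is 2 levels below Kalinda.

2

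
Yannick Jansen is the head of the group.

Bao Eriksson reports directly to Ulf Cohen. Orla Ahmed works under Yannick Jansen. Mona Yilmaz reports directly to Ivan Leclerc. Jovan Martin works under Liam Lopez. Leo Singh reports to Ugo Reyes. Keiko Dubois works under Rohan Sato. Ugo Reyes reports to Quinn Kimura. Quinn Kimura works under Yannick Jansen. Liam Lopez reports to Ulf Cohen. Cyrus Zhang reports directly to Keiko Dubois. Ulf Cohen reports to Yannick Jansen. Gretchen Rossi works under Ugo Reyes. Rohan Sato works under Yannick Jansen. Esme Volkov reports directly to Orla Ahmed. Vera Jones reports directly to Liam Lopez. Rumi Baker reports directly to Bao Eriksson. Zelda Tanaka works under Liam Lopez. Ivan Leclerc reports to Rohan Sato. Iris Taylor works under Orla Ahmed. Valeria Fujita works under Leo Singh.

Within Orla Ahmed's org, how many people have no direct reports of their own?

The people in Orla Ahmed's organization with no one reporting to them are Iris Taylor, Esme Volkov. That is 2.

2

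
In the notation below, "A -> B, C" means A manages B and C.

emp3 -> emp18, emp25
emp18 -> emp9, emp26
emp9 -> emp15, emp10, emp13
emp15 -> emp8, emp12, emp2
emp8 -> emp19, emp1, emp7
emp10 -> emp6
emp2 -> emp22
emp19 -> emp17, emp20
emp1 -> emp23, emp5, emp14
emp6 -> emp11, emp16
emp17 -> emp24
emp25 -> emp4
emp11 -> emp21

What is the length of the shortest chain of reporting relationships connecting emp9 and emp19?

3

emp19 is in emp9's organization: the chain from emp19 up to emp9 is emp19 → emp8 → emp15 → emp9, which is 3 links.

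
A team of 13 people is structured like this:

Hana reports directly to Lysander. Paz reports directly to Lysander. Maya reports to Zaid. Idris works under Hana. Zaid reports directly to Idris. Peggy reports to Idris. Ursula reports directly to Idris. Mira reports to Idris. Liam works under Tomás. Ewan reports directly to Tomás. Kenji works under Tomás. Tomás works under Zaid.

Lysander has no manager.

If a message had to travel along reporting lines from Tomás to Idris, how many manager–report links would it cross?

2

Tomás is in Idris's organization: the chain from Tomás up to Idris is Tomás → Zaid → Idris, which is 2 links.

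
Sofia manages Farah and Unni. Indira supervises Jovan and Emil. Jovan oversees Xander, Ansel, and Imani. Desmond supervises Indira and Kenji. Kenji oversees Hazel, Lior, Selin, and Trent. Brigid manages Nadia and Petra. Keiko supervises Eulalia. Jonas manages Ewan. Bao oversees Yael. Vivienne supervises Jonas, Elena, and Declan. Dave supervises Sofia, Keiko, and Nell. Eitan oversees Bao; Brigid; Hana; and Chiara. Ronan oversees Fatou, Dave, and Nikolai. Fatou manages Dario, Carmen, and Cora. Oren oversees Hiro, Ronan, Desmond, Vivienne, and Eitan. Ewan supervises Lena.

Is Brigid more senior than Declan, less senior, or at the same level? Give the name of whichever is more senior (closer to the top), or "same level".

same level

Both Brigid and Declan are 2 levels below Oren.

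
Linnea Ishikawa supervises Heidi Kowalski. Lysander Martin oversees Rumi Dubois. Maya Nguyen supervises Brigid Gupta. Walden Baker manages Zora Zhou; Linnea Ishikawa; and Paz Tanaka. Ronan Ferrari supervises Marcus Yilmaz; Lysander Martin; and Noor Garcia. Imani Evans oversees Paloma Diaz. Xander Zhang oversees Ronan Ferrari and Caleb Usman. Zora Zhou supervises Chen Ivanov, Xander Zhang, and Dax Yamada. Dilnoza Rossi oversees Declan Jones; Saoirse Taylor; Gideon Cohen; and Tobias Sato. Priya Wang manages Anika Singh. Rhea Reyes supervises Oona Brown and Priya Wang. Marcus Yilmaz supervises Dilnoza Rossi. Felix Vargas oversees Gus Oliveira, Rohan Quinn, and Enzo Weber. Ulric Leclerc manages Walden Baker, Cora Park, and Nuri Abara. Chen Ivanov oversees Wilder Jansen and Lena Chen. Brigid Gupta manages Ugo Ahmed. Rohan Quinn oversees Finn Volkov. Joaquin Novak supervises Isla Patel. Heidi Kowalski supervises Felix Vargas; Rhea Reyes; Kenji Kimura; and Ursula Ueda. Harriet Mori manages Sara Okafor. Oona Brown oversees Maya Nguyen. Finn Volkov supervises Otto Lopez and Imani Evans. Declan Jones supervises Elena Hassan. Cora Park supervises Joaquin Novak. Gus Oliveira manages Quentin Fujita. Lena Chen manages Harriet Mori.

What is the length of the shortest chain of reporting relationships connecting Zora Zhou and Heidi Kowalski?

Zora Zhou is 1 level below Walden Baker, and Heidi Kowalski is 2 levels below Walden Baker (their lowest common manager). The shortest path runs up from Zora Zhou to Walden Baker and back down to Heidi Kowalski: 1 + 2 = 3 links.

3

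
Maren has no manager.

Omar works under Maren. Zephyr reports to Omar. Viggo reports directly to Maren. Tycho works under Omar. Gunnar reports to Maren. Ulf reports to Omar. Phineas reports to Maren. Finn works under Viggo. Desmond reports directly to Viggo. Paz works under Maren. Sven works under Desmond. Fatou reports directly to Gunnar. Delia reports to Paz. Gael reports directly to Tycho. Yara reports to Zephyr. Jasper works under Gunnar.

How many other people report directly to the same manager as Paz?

Paz reports to Maren. Maren's other direct reports are Omar, Viggo, Gunnar, Phineas — 4 peers.

4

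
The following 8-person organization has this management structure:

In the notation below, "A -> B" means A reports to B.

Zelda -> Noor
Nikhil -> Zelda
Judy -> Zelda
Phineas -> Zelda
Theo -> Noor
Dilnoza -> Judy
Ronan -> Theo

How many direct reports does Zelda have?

Zelda directly manages Nikhil, Judy, Phineas. That is 3 direct reports.

3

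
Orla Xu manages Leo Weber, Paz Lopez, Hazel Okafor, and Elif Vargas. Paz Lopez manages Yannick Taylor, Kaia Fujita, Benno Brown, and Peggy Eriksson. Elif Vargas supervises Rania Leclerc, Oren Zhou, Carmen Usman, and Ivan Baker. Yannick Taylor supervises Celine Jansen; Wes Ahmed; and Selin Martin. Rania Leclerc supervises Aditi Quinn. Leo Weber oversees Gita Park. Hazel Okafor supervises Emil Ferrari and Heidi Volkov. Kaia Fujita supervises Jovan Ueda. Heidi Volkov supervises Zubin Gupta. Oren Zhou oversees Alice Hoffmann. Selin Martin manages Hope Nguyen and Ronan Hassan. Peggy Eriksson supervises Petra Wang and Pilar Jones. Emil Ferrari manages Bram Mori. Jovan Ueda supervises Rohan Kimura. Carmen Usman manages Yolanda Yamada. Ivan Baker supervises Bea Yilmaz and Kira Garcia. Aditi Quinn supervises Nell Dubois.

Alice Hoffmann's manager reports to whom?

Alice Hoffmann reports to Oren Zhou, and Oren Zhou reports to Elif Vargas. So Alice Hoffmann's skip-level manager is Elif Vargas.

Elif Vargas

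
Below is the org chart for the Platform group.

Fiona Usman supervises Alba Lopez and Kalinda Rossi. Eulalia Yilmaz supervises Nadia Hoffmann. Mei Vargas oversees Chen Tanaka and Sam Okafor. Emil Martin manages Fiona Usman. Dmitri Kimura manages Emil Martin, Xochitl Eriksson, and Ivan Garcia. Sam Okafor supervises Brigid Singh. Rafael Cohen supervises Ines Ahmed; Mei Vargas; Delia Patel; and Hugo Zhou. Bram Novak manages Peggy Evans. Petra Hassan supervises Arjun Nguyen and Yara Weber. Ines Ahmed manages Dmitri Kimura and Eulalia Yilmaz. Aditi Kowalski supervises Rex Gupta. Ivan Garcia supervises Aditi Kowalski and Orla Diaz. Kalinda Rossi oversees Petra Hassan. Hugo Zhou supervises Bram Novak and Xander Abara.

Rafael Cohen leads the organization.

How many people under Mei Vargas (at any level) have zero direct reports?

2

The people in Mei Vargas's organization with no one reporting to them are Brigid Singh, Chen Tanaka. That is 2.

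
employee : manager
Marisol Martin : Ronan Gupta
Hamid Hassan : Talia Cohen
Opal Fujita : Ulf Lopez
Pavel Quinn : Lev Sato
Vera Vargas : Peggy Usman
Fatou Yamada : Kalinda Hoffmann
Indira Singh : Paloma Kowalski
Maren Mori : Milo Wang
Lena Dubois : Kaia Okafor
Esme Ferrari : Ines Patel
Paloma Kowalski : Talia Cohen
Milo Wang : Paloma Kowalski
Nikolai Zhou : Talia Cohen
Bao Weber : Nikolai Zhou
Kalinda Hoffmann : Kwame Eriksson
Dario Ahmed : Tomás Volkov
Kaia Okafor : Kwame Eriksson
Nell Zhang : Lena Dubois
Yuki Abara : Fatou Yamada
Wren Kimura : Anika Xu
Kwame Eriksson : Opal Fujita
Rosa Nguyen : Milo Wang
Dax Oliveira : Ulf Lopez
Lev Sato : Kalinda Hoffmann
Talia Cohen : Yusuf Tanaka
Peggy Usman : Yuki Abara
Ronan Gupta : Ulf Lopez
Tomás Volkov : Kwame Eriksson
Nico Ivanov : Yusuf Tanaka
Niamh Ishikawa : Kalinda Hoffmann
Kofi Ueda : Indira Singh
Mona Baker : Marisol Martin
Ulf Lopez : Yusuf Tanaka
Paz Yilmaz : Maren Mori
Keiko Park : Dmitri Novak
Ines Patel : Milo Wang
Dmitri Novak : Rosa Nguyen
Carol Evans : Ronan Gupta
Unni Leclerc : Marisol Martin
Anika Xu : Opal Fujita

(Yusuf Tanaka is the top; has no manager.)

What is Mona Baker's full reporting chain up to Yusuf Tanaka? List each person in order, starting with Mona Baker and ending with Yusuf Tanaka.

Mona Baker -> Marisol Martin -> Ronan Gupta -> Ulf Lopez -> Yusuf Tanaka

Mona Baker reports to Marisol Martin. Marisol Martin reports to Ronan Gupta. Ronan Gupta reports to Ulf Lopez. Ulf Lopez reports to Yusuf Tanaka. Yusuf Tanaka is at the top.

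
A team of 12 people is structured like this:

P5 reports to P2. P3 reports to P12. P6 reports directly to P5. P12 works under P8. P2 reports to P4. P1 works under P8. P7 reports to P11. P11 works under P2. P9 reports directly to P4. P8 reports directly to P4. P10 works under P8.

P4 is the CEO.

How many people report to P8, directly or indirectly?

P8 directly manages P12, P1, P10. Under P12: P3 (1). P1 has no reports. P10 has no reports. So P8's organization is 3 direct reports plus everyone under them: 2 + 1 + 1 = 4.

4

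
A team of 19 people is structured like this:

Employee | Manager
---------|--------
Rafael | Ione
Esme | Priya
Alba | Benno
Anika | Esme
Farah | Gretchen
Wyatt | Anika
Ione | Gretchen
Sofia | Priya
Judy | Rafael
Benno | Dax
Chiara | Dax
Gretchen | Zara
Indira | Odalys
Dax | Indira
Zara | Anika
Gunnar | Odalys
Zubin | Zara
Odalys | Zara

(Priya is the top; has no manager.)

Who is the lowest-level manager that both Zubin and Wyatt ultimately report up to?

Anika

Zubin's chain of managers is Zara, Anika, Esme, Priya. Wyatt's chain of managers is Anika, Esme, Priya. The first manager that appears in both chains is Anika.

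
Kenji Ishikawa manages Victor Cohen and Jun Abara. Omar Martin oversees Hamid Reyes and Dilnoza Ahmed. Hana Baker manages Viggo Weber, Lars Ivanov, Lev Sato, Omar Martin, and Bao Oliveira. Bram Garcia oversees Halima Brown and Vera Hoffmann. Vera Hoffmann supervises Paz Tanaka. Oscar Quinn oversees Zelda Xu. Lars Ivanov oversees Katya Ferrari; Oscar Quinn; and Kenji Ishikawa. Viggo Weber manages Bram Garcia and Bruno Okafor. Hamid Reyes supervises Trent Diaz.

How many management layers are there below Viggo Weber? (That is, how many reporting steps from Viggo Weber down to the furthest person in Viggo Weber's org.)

The longest chain under Viggo Weber runs Viggo Weber → Bram Garcia → Vera Hoffmann → Paz Tanaka, which is 3 levels below Viggo Weber.

3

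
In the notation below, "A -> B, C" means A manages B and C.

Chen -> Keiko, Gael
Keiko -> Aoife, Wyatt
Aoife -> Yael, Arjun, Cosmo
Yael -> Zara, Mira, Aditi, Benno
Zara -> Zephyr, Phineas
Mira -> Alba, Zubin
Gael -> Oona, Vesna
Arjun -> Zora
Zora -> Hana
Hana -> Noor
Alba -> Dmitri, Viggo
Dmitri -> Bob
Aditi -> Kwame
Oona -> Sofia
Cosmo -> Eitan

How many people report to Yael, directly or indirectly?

12

Yael directly manages Zara, Mira, Aditi, Benno. Under Zara: Phineas, Zephyr (2). Under Mira: Zubin, Alba, Viggo, Dmitri, Bob (5). Under Aditi: Kwame (1). Benno has no reports. So Yael's organization is 4 direct reports plus everyone under them: 3 + 6 + 2 + 1 = 12.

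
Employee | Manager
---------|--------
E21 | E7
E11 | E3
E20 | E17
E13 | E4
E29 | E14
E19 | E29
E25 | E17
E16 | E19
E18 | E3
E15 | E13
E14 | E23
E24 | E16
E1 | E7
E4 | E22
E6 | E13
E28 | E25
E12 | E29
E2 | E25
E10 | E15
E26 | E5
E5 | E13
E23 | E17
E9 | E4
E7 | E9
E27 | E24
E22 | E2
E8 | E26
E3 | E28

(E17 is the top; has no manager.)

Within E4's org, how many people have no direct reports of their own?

5

The people in E4's organization with no one reporting to them are E6, E10, E8, E1, E21. That is 5.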